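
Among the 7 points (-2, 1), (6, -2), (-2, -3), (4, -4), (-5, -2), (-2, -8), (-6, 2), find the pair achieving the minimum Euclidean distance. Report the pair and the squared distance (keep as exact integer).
Pair = ((6, -2), (4, -4)); squared distance = 8

Compute all C(7, 2) = 21 pairwise squared distances (x_i − x_j)² + (y_i − y_j)². The minimum is 8, attained by the pair ((6, -2), (4, -4)).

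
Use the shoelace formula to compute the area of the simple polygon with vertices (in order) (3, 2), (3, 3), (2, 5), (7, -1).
Area = 4

Shoelace formula: Area = (1/2) |Σ_i (x_i · y_{i+1} − x_{i+1} · y_i)| (indices mod n). Compute each cross term:
  (3)(3) − (3)(2) = 3
  (3)(5) − (2)(3) = 9
  (2)(-1) − (7)(5) = -37
  (7)(2) − (3)(-1) = 17
Sum = -8, so (signed) Area = -8/2 = -4, |Area| = 4.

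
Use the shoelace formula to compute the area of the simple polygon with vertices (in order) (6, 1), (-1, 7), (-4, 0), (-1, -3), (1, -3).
Area = 54

Shoelace formula: Area = (1/2) |Σ_i (x_i · y_{i+1} − x_{i+1} · y_i)| (indices mod n). Compute each cross term:
  (6)(7) − (-1)(1) = 43
  (-1)(0) − (-4)(7) = 28
  (-4)(-3) − (-1)(0) = 12
  (-1)(-3) − (1)(-3) = 6
  (1)(1) − (6)(-3) = 19
Sum = 108, so (signed) Area = 108/2 = 54, |Area| = 54.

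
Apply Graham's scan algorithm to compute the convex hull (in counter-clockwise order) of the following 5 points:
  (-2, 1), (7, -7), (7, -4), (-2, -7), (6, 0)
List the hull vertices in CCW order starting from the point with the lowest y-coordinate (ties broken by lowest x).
Hull (CCW) = [(-2, -7), (7, -7), (7, -4), (6, 0), (-2, 1)]

Graham scan procedure:
  1. Find the pivot p₀ = point with lowest y (tie → lowest x): (-2, -7).
  2. Sort the remaining points by polar angle around p₀.
  3. Walk through sorted points, maintaining a stack; pop the top while the last three entries make a non-left turn (cross product ≤ 0).
  4. Final stack is the convex hull in CCW order: (-2, -7), (7, -7), (7, -4), (6, 0), (-2, 1).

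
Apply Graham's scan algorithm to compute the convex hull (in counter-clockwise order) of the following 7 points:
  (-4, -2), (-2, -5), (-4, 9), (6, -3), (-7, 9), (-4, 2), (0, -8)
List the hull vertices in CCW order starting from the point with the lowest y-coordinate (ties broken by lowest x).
Hull (CCW) = [(0, -8), (6, -3), (-4, 9), (-7, 9), (-4, -2)]

Graham scan procedure:
  1. Find the pivot p₀ = point with lowest y (tie → lowest x): (0, -8).
  2. Sort the remaining points by polar angle around p₀.
  3. Walk through sorted points, maintaining a stack; pop the top while the last three entries make a non-left turn (cross product ≤ 0).
  4. Final stack is the convex hull in CCW order: (0, -8), (6, -3), (-4, 9), (-7, 9), (-4, -2).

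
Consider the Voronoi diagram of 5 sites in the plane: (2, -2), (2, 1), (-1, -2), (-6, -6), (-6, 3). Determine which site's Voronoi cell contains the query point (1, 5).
Nearest site = (2, 1)

The Voronoi cell of site s contains exactly those query points closer to s than to any other site. Compute squared distances from q = (1, 5) to each site:
  (2 − 1)² + (1 − 5)² = 17
  (2 − 1)² + (-2 − 5)² = 50
  (-6 − 1)² + (3 − 5)² = 53
  (-1 − 1)² + (-2 − 5)² = 53
  (-6 − 1)² + (-6 − 5)² = 170
Minimum is attained by (2, 1), so q lies in its Voronoi cell.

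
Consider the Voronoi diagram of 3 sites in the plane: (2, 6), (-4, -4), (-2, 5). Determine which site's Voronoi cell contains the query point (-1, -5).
Nearest site = (-4, -4)

The Voronoi cell of site s contains exactly those query points closer to s than to any other site. Compute squared distances from q = (-1, -5) to each site:
  (-4 − -1)² + (-4 − -5)² = 10
  (-2 − -1)² + (5 − -5)² = 101
  (2 − -1)² + (6 − -5)² = 130
Minimum is attained by (-4, -4), so q lies in its Voronoi cell.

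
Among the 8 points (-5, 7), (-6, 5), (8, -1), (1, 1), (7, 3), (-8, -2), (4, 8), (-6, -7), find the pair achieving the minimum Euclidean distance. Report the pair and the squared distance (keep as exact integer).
Pair = ((-5, 7), (-6, 5)); squared distance = 5

Compute all C(8, 2) = 28 pairwise squared distances (x_i − x_j)² + (y_i − y_j)². The minimum is 5, attained by the pair ((-5, 7), (-6, 5)).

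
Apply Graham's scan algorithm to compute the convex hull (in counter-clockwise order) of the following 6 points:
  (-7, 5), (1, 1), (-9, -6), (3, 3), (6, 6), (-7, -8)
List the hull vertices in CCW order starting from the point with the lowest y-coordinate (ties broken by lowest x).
Hull (CCW) = [(-7, -8), (6, 6), (-7, 5), (-9, -6)]

Graham scan procedure:
  1. Find the pivot p₀ = point with lowest y (tie → lowest x): (-7, -8).
  2. Sort the remaining points by polar angle around p₀.
  3. Walk through sorted points, maintaining a stack; pop the top while the last three entries make a non-left turn (cross product ≤ 0).
  4. Final stack is the convex hull in CCW order: (-7, -8), (6, 6), (-7, 5), (-9, -6).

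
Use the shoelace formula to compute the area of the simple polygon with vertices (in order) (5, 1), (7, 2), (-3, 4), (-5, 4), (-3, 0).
Area = 27

Shoelace formula: Area = (1/2) |Σ_i (x_i · y_{i+1} − x_{i+1} · y_i)| (indices mod n). Compute each cross term:
  (5)(2) − (7)(1) = 3
  (7)(4) − (-3)(2) = 34
  (-3)(4) − (-5)(4) = 8
  (-5)(0) − (-3)(4) = 12
  (-3)(1) − (5)(0) = -3
Sum = 54, so (signed) Area = 54/2 = 27, |Area| = 27.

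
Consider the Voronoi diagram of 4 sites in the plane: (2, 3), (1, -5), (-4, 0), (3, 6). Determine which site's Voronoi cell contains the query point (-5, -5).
Nearest site = (-4, 0)

The Voronoi cell of site s contains exactly those query points closer to s than to any other site. Compute squared distances from q = (-5, -5) to each site:
  (-4 − -5)² + (0 − -5)² = 26
  (1 − -5)² + (-5 − -5)² = 36
  (2 − -5)² + (3 − -5)² = 113
  (3 − -5)² + (6 − -5)² = 185
Minimum is attained by (-4, 0), so q lies in its Voronoi cell.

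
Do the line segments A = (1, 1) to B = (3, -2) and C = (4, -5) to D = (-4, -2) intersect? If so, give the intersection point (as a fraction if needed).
No (intersection of containing lines falls outside at least one segment)

Parametrize and solve: t = 13/6, s = -1/6. At least one of these is outside [0, 1], so the segments do not intersect.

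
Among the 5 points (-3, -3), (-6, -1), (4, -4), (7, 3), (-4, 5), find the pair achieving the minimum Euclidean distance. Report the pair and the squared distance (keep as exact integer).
Pair = ((-3, -3), (-6, -1)); squared distance = 13

Compute all C(5, 2) = 10 pairwise squared distances (x_i − x_j)² + (y_i − y_j)². The minimum is 13, attained by the pair ((-3, -3), (-6, -1)).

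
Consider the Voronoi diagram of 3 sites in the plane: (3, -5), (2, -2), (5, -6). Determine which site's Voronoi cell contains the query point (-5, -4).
Nearest site = (2, -2)

The Voronoi cell of site s contains exactly those query points closer to s than to any other site. Compute squared distances from q = (-5, -4) to each site:
  (2 − -5)² + (-2 − -4)² = 53
  (3 − -5)² + (-5 − -4)² = 65
  (5 − -5)² + (-6 − -4)² = 104
Minimum is attained by (2, -2), so q lies in its Voronoi cell.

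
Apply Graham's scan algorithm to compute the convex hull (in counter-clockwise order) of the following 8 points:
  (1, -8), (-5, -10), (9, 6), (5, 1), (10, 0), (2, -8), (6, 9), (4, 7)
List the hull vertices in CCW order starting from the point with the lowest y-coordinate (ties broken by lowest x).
Hull (CCW) = [(-5, -10), (2, -8), (10, 0), (9, 6), (6, 9), (4, 7)]

Graham scan procedure:
  1. Find the pivot p₀ = point with lowest y (tie → lowest x): (-5, -10).
  2. Sort the remaining points by polar angle around p₀.
  3. Walk through sorted points, maintaining a stack; pop the top while the last three entries make a non-left turn (cross product ≤ 0).
  4. Final stack is the convex hull in CCW order: (-5, -10), (2, -8), (10, 0), (9, 6), (6, 9), (4, 7).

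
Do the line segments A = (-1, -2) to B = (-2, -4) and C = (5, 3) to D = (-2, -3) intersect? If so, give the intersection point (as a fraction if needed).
Yes; intersection at (-9/8, -9/4) (t = 1/8 on AB, s = 7/8 on CD)

Parametrize AB as A + t(B − A) = (-1 + -1 t, -2 + -2 t) and CD as C + s(D − C) = (5 + -7 s, 3 + -6 s). Solve the linear system for (t, s). Determinant = 8 ≠ 0, so a unique intersection of the containing lines exists. Solution: t = 1/8, s = 7/8 — both in [0, 1], so the segments cross. Intersection point: (-9/8, -9/4).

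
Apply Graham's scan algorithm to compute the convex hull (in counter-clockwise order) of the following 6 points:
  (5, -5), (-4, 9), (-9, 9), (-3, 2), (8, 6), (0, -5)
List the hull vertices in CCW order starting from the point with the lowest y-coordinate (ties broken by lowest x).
Hull (CCW) = [(0, -5), (5, -5), (8, 6), (-4, 9), (-9, 9)]

Graham scan procedure:
  1. Find the pivot p₀ = point with lowest y (tie → lowest x): (0, -5).
  2. Sort the remaining points by polar angle around p₀.
  3. Walk through sorted points, maintaining a stack; pop the top while the last three entries make a non-left turn (cross product ≤ 0).
  4. Final stack is the convex hull in CCW order: (0, -5), (5, -5), (8, 6), (-4, 9), (-9, 9).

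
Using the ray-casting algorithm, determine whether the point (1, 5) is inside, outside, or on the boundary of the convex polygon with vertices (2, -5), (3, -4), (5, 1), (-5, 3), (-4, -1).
The point (1, 5) lies strictly outside the polygon

Cast a horizontal ray to the right from the query point and count how many polygon edges it crosses (each edge strictly once or zero times, handled with the usual half-open convention). 
Parity of crossings → even ⇒ outside.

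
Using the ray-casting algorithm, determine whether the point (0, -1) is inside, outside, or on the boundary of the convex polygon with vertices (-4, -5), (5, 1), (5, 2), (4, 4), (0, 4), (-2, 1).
The point (0, -1) lies strictly inside the polygon

Cast a horizontal ray to the right from the query point and count how many polygon edges it crosses (each edge strictly once or zero times, handled with the usual half-open convention). 
Parity of crossings → odd ⇒ inside.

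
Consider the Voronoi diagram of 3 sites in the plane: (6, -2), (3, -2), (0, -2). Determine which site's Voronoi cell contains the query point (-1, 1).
Nearest site = (0, -2)

The Voronoi cell of site s contains exactly those query points closer to s than to any other site. Compute squared distances from q = (-1, 1) to each site:
  (0 − -1)² + (-2 − 1)² = 10
  (3 − -1)² + (-2 − 1)² = 25
  (6 − -1)² + (-2 − 1)² = 58
Minimum is attained by (0, -2), so q lies in its Voronoi cell.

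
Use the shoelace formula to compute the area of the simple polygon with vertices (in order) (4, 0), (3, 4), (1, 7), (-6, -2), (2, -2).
Area = 97/2

Shoelace formula: Area = (1/2) |Σ_i (x_i · y_{i+1} − x_{i+1} · y_i)| (indices mod n). Compute each cross term:
  (4)(4) − (3)(0) = 16
  (3)(7) − (1)(4) = 17
  (1)(-2) − (-6)(7) = 40
  (-6)(-2) − (2)(-2) = 16
  (2)(0) − (4)(-2) = 8
Sum = 97, so (signed) Area = 97/2 = 97/2, |Area| = 97/2.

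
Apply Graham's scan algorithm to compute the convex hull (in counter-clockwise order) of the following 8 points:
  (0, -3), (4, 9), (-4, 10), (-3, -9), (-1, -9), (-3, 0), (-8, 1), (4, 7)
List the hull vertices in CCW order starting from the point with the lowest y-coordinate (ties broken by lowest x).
Hull (CCW) = [(-3, -9), (-1, -9), (4, 7), (4, 9), (-4, 10), (-8, 1)]

Graham scan procedure:
  1. Find the pivot p₀ = point with lowest y (tie → lowest x): (-3, -9).
  2. Sort the remaining points by polar angle around p₀.
  3. Walk through sorted points, maintaining a stack; pop the top while the last three entries make a non-left turn (cross product ≤ 0).
  4. Final stack is the convex hull in CCW order: (-3, -9), (-1, -9), (4, 7), (4, 9), (-4, 10), (-8, 1).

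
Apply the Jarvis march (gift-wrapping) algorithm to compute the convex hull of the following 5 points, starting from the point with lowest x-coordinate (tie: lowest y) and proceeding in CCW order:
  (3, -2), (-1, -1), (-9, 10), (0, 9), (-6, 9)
Hull (CCW) = [(-9, 10), (-1, -1), (3, -2), (0, 9)]

Jarvis march: at each step, from the current hull vertex p, select the next vertex q as the point such that every other point lies strictly to the left of (or on) the directed line p → q. (Equivalently: for every other point r, the cross product (q − p) × (r − p) ≥ 0.)
Starting point (lowest x, tie lowest y): (-9, 10). Wrap until returning to start. Resulting hull: (-9, 10), (-1, -1), (3, -2), (0, 9).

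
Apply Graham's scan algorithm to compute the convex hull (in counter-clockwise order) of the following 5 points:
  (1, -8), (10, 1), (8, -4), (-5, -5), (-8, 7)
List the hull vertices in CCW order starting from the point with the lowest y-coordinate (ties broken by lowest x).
Hull (CCW) = [(1, -8), (8, -4), (10, 1), (-8, 7), (-5, -5)]

Graham scan procedure:
  1. Find the pivot p₀ = point with lowest y (tie → lowest x): (1, -8).
  2. Sort the remaining points by polar angle around p₀.
  3. Walk through sorted points, maintaining a stack; pop the top while the last three entries make a non-left turn (cross product ≤ 0).
  4. Final stack is the convex hull in CCW order: (1, -8), (8, -4), (10, 1), (-8, 7), (-5, -5).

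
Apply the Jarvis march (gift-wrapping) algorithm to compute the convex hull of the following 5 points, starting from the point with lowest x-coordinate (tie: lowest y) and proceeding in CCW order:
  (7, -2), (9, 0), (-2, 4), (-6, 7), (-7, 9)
Hull (CCW) = [(-7, 9), (-6, 7), (-2, 4), (7, -2), (9, 0)]

Jarvis march: at each step, from the current hull vertex p, select the next vertex q as the point such that every other point lies strictly to the left of (or on) the directed line p → q. (Equivalently: for every other point r, the cross product (q − p) × (r − p) ≥ 0.)
Starting point (lowest x, tie lowest y): (-7, 9). Wrap until returning to start. Resulting hull: (-7, 9), (-6, 7), (-2, 4), (7, -2), (9, 0).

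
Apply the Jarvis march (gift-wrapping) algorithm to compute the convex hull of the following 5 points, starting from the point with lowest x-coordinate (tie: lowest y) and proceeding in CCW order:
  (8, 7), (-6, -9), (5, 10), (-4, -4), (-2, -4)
Hull (CCW) = [(-6, -9), (8, 7), (5, 10), (-4, -4)]

Jarvis march: at each step, from the current hull vertex p, select the next vertex q as the point such that every other point lies strictly to the left of (or on) the directed line p → q. (Equivalently: for every other point r, the cross product (q − p) × (r − p) ≥ 0.)
Starting point (lowest x, tie lowest y): (-6, -9). Wrap until returning to start. Resulting hull: (-6, -9), (8, 7), (5, 10), (-4, -4).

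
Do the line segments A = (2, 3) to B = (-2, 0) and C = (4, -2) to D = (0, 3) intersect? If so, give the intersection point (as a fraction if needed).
Yes; intersection at (3/4, 33/16) (t = 5/16 on AB, s = 13/16 on CD)

Parametrize AB as A + t(B − A) = (2 + -4 t, 3 + -3 t) and CD as C + s(D − C) = (4 + -4 s, -2 + 5 s). Solve the linear system for (t, s). Determinant = 32 ≠ 0, so a unique intersection of the containing lines exists. Solution: t = 5/16, s = 13/16 — both in [0, 1], so the segments cross. Intersection point: (3/4, 33/16).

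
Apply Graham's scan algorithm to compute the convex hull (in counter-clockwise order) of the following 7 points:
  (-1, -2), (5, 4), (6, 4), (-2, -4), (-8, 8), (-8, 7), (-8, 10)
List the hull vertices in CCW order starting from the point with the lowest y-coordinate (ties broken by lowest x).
Hull (CCW) = [(-2, -4), (6, 4), (-8, 10), (-8, 7)]

Graham scan procedure:
  1. Find the pivot p₀ = point with lowest y (tie → lowest x): (-2, -4).
  2. Sort the remaining points by polar angle around p₀.
  3. Walk through sorted points, maintaining a stack; pop the top while the last three entries make a non-left turn (cross product ≤ 0).
  4. Final stack is the convex hull in CCW order: (-2, -4), (6, 4), (-8, 10), (-8, 7).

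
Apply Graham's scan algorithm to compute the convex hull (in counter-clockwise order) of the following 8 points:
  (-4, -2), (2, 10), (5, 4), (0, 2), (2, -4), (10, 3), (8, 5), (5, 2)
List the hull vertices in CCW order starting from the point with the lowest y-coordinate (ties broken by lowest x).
Hull (CCW) = [(2, -4), (10, 3), (8, 5), (2, 10), (-4, -2)]

Graham scan procedure:
  1. Find the pivot p₀ = point with lowest y (tie → lowest x): (2, -4).
  2. Sort the remaining points by polar angle around p₀.
  3. Walk through sorted points, maintaining a stack; pop the top while the last three entries make a non-left turn (cross product ≤ 0).
  4. Final stack is the convex hull in CCW order: (2, -4), (10, 3), (8, 5), (2, 10), (-4, -2).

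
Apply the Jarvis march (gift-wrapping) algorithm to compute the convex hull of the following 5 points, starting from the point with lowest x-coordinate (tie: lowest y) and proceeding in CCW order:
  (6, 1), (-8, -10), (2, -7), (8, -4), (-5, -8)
Hull (CCW) = [(-8, -10), (2, -7), (8, -4), (6, 1)]

Jarvis march: at each step, from the current hull vertex p, select the next vertex q as the point such that every other point lies strictly to the left of (or on) the directed line p → q. (Equivalently: for every other point r, the cross product (q − p) × (r − p) ≥ 0.)
Starting point (lowest x, tie lowest y): (-8, -10). Wrap until returning to start. Resulting hull: (-8, -10), (2, -7), (8, -4), (6, 1).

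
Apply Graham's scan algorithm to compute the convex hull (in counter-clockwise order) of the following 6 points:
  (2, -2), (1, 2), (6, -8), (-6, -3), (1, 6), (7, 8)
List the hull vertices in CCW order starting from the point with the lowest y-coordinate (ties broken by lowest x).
Hull (CCW) = [(6, -8), (7, 8), (1, 6), (-6, -3)]

Graham scan procedure:
  1. Find the pivot p₀ = point with lowest y (tie → lowest x): (6, -8).
  2. Sort the remaining points by polar angle around p₀.
  3. Walk through sorted points, maintaining a stack; pop the top while the last three entries make a non-left turn (cross product ≤ 0).
  4. Final stack is the convex hull in CCW order: (6, -8), (7, 8), (1, 6), (-6, -3).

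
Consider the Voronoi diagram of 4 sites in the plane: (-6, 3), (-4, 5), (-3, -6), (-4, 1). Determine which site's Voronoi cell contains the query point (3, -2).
Nearest site = (-3, -6)

The Voronoi cell of site s contains exactly those query points closer to s than to any other site. Compute squared distances from q = (3, -2) to each site:
  (-3 − 3)² + (-6 − -2)² = 52
  (-4 − 3)² + (1 − -2)² = 58
  (-4 − 3)² + (5 − -2)² = 98
  (-6 − 3)² + (3 − -2)² = 106
Minimum is attained by (-3, -6), so q lies in its Voronoi cell.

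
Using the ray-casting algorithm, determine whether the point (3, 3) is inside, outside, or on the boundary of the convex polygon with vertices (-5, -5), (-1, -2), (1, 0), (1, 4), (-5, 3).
The point (3, 3) lies strictly outside the polygon

Cast a horizontal ray to the right from the query point and count how many polygon edges it crosses (each edge strictly once or zero times, handled with the usual half-open convention). 
Parity of crossings → even ⇒ outside.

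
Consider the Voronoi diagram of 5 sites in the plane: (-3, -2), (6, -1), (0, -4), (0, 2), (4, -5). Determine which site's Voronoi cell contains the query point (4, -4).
Nearest site = (4, -5)

The Voronoi cell of site s contains exactly those query points closer to s than to any other site. Compute squared distances from q = (4, -4) to each site:
  (4 − 4)² + (-5 − -4)² = 1
  (6 − 4)² + (-1 − -4)² = 13
  (0 − 4)² + (-4 − -4)² = 16
  (0 − 4)² + (2 − -4)² = 52
  (-3 − 4)² + (-2 − -4)² = 53
Minimum is attained by (4, -5), so q lies in its Voronoi cell.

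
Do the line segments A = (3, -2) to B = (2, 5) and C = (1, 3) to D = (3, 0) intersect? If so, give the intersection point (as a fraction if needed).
Yes; intersection at (29/11, 6/11) (t = 4/11 on AB, s = 9/11 on CD)

Parametrize AB as A + t(B − A) = (3 + -1 t, -2 + 7 t) and CD as C + s(D − C) = (1 + 2 s, 3 + -3 s). Solve the linear system for (t, s). Determinant = 11 ≠ 0, so a unique intersection of the containing lines exists. Solution: t = 4/11, s = 9/11 — both in [0, 1], so the segments cross. Intersection point: (29/11, 6/11).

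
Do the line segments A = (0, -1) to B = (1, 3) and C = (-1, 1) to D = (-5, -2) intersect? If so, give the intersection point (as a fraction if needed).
No (intersection of containing lines falls outside at least one segment)

Parametrize and solve: t = 11/13, s = -6/13. At least one of these is outside [0, 1], so the segments do not intersect.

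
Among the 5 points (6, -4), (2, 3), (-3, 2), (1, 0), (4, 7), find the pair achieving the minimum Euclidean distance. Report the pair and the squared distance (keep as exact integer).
Pair = ((2, 3), (1, 0)); squared distance = 10

Compute all C(5, 2) = 10 pairwise squared distances (x_i − x_j)² + (y_i − y_j)². The minimum is 10, attained by the pair ((2, 3), (1, 0)).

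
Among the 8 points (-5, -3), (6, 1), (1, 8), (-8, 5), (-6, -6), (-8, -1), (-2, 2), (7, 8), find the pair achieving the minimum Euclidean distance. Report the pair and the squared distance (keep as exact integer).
Pair = ((-5, -3), (-6, -6)); squared distance = 10

Compute all C(8, 2) = 28 pairwise squared distances (x_i − x_j)² + (y_i − y_j)². The minimum is 10, attained by the pair ((-5, -3), (-6, -6)).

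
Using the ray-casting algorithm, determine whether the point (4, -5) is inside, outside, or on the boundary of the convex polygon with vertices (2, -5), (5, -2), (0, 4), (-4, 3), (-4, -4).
The point (4, -5) lies strictly outside the polygon

Cast a horizontal ray to the right from the query point and count how many polygon edges it crosses (each edge strictly once or zero times, handled with the usual half-open convention). 
Parity of crossings → even ⇒ outside.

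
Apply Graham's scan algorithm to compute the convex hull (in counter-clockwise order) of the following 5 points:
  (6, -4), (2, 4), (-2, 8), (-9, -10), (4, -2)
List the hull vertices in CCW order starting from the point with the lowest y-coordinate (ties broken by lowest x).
Hull (CCW) = [(-9, -10), (6, -4), (2, 4), (-2, 8)]

Graham scan procedure:
  1. Find the pivot p₀ = point with lowest y (tie → lowest x): (-9, -10).
  2. Sort the remaining points by polar angle around p₀.
  3. Walk through sorted points, maintaining a stack; pop the top while the last three entries make a non-left turn (cross product ≤ 0).
  4. Final stack is the convex hull in CCW order: (-9, -10), (6, -4), (2, 4), (-2, 8).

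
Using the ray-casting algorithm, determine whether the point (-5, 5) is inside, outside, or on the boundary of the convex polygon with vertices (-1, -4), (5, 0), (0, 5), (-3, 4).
The point (-5, 5) lies strictly outside the polygon

Cast a horizontal ray to the right from the query point and count how many polygon edges it crosses (each edge strictly once or zero times, handled with the usual half-open convention). 
Parity of crossings → even ⇒ outside.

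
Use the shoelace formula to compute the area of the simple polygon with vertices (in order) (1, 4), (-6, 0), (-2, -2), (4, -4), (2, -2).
Area = 31

Shoelace formula: Area = (1/2) |Σ_i (x_i · y_{i+1} − x_{i+1} · y_i)| (indices mod n). Compute each cross term:
  (1)(0) − (-6)(4) = 24
  (-6)(-2) − (-2)(0) = 12
  (-2)(-4) − (4)(-2) = 16
  (4)(-2) − (2)(-4) = 0
  (2)(4) − (1)(-2) = 10
Sum = 62, so (signed) Area = 62/2 = 31, |Area| = 31.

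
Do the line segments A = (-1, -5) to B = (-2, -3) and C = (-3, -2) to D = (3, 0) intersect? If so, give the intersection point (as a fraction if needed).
No (intersection of containing lines falls outside at least one segment)

Parametrize and solve: t = 11/7, s = 1/14. At least one of these is outside [0, 1], so the segments do not intersect.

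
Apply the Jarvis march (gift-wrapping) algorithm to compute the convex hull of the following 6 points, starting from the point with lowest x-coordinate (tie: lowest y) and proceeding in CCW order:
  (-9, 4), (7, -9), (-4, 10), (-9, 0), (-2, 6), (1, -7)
Hull (CCW) = [(-9, 0), (1, -7), (7, -9), (-4, 10), (-9, 4)]

Jarvis march: at each step, from the current hull vertex p, select the next vertex q as the point such that every other point lies strictly to the left of (or on) the directed line p → q. (Equivalently: for every other point r, the cross product (q − p) × (r − p) ≥ 0.)
Starting point (lowest x, tie lowest y): (-9, 0). Wrap until returning to start. Resulting hull: (-9, 0), (1, -7), (7, -9), (-4, 10), (-9, 4).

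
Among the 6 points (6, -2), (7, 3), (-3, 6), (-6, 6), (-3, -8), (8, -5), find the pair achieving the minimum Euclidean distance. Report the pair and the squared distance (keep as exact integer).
Pair = ((-3, 6), (-6, 6)); squared distance = 9

Compute all C(6, 2) = 15 pairwise squared distances (x_i − x_j)² + (y_i − y_j)². The minimum is 9, attained by the pair ((-3, 6), (-6, 6)).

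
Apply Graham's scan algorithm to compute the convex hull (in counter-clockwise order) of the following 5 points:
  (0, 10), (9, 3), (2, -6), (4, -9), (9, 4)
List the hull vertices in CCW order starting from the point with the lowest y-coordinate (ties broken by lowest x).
Hull (CCW) = [(4, -9), (9, 3), (9, 4), (0, 10), (2, -6)]

Graham scan procedure:
  1. Find the pivot p₀ = point with lowest y (tie → lowest x): (4, -9).
  2. Sort the remaining points by polar angle around p₀.
  3. Walk through sorted points, maintaining a stack; pop the top while the last three entries make a non-left turn (cross product ≤ 0).
  4. Final stack is the convex hull in CCW order: (4, -9), (9, 3), (9, 4), (0, 10), (2, -6).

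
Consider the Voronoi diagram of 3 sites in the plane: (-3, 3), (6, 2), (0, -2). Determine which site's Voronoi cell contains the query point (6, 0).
Nearest site = (6, 2)

The Voronoi cell of site s contains exactly those query points closer to s than to any other site. Compute squared distances from q = (6, 0) to each site:
  (6 − 6)² + (2 − 0)² = 4
  (0 − 6)² + (-2 − 0)² = 40
  (-3 − 6)² + (3 − 0)² = 90
Minimum is attained by (6, 2), so q lies in its Voronoi cell.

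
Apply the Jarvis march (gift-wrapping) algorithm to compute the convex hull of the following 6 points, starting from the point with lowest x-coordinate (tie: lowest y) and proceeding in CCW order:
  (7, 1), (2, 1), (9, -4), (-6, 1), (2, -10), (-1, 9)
Hull (CCW) = [(-6, 1), (2, -10), (9, -4), (7, 1), (-1, 9)]

Jarvis march: at each step, from the current hull vertex p, select the next vertex q as the point such that every other point lies strictly to the left of (or on) the directed line p → q. (Equivalently: for every other point r, the cross product (q − p) × (r − p) ≥ 0.)
Starting point (lowest x, tie lowest y): (-6, 1). Wrap until returning to start. Resulting hull: (-6, 1), (2, -10), (9, -4), (7, 1), (-1, 9).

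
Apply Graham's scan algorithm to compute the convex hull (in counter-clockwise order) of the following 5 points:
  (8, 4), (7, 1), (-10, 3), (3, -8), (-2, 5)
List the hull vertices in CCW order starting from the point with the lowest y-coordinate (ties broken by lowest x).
Hull (CCW) = [(3, -8), (7, 1), (8, 4), (-2, 5), (-10, 3)]

Graham scan procedure:
  1. Find the pivot p₀ = point with lowest y (tie → lowest x): (3, -8).
  2. Sort the remaining points by polar angle around p₀.
  3. Walk through sorted points, maintaining a stack; pop the top while the last three entries make a non-left turn (cross product ≤ 0).
  4. Final stack is the convex hull in CCW order: (3, -8), (7, 1), (8, 4), (-2, 5), (-10, 3).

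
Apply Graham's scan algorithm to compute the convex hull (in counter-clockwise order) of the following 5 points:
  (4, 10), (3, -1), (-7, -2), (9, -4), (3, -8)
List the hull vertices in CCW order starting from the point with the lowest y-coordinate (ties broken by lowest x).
Hull (CCW) = [(3, -8), (9, -4), (4, 10), (-7, -2)]

Graham scan procedure:
  1. Find the pivot p₀ = point with lowest y (tie → lowest x): (3, -8).
  2. Sort the remaining points by polar angle around p₀.
  3. Walk through sorted points, maintaining a stack; pop the top while the last three entries make a non-left turn (cross product ≤ 0).
  4. Final stack is the convex hull in CCW order: (3, -8), (9, -4), (4, 10), (-7, -2).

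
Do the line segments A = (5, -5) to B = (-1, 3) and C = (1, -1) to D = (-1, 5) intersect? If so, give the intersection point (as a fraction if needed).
Yes; intersection at (1/5, 7/5) (t = 4/5 on AB, s = 2/5 on CD)

Parametrize AB as A + t(B − A) = (5 + -6 t, -5 + 8 t) and CD as C + s(D − C) = (1 + -2 s, -1 + 6 s). Solve the linear system for (t, s). Determinant = 20 ≠ 0, so a unique intersection of the containing lines exists. Solution: t = 4/5, s = 2/5 — both in [0, 1], so the segments cross. Intersection point: (1/5, 7/5).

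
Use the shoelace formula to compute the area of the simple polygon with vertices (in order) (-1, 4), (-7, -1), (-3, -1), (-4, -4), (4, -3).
Area = 41

Shoelace formula: Area = (1/2) |Σ_i (x_i · y_{i+1} − x_{i+1} · y_i)| (indices mod n). Compute each cross term:
  (-1)(-1) − (-7)(4) = 29
  (-7)(-1) − (-3)(-1) = 4
  (-3)(-4) − (-4)(-1) = 8
  (-4)(-3) − (4)(-4) = 28
  (4)(4) − (-1)(-3) = 13
Sum = 82, so (signed) Area = 82/2 = 41, |Area| = 41.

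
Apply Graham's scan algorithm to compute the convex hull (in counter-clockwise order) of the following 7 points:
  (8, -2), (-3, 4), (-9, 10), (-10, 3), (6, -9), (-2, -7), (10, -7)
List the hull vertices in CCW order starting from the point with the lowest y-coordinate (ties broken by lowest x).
Hull (CCW) = [(6, -9), (10, -7), (8, -2), (-9, 10), (-10, 3), (-2, -7)]

Graham scan procedure:
  1. Find the pivot p₀ = point with lowest y (tie → lowest x): (6, -9).
  2. Sort the remaining points by polar angle around p₀.
  3. Walk through sorted points, maintaining a stack; pop the top while the last three entries make a non-left turn (cross product ≤ 0).
  4. Final stack is the convex hull in CCW order: (6, -9), (10, -7), (8, -2), (-9, 10), (-10, 3), (-2, -7).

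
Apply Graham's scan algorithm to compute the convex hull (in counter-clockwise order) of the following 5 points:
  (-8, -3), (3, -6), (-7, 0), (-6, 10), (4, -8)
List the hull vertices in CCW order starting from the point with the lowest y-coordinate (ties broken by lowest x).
Hull (CCW) = [(4, -8), (3, -6), (-6, 10), (-8, -3)]

Graham scan procedure:
  1. Find the pivot p₀ = point with lowest y (tie → lowest x): (4, -8).
  2. Sort the remaining points by polar angle around p₀.
  3. Walk through sorted points, maintaining a stack; pop the top while the last three entries make a non-left turn (cross product ≤ 0).
  4. Final stack is the convex hull in CCW order: (4, -8), (3, -6), (-6, 10), (-8, -3).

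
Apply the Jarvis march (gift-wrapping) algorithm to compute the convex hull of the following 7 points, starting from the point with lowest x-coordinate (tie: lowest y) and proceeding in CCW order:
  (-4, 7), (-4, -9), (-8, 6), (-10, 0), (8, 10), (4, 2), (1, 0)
Hull (CCW) = [(-10, 0), (-4, -9), (4, 2), (8, 10), (-8, 6)]

Jarvis march: at each step, from the current hull vertex p, select the next vertex q as the point such that every other point lies strictly to the left of (or on) the directed line p → q. (Equivalently: for every other point r, the cross product (q − p) × (r − p) ≥ 0.)
Starting point (lowest x, tie lowest y): (-10, 0). Wrap until returning to start. Resulting hull: (-10, 0), (-4, -9), (4, 2), (8, 10), (-8, 6).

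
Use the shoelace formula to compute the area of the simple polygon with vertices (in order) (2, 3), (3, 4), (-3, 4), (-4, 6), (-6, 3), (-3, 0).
Area = 45/2

Shoelace formula: Area = (1/2) |Σ_i (x_i · y_{i+1} − x_{i+1} · y_i)| (indices mod n). Compute each cross term:
  (2)(4) − (3)(3) = -1
  (3)(4) − (-3)(4) = 24
  (-3)(6) − (-4)(4) = -2
  (-4)(3) − (-6)(6) = 24
  (-6)(0) − (-3)(3) = 9
  (-3)(3) − (2)(0) = -9
Sum = 45, so (signed) Area = 45/2 = 45/2, |Area| = 45/2.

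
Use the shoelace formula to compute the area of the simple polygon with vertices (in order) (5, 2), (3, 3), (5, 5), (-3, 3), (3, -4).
Area = 34

Shoelace formula: Area = (1/2) |Σ_i (x_i · y_{i+1} − x_{i+1} · y_i)| (indices mod n). Compute each cross term:
  (5)(3) − (3)(2) = 9
  (3)(5) − (5)(3) = 0
  (5)(3) − (-3)(5) = 30
  (-3)(-4) − (3)(3) = 3
  (3)(2) − (5)(-4) = 26
Sum = 68, so (signed) Area = 68/2 = 34, |Area| = 34.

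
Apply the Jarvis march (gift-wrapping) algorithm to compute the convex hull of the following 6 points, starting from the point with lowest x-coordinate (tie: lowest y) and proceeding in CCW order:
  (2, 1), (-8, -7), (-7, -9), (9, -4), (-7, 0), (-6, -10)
Hull (CCW) = [(-8, -7), (-7, -9), (-6, -10), (9, -4), (2, 1), (-7, 0)]

Jarvis march: at each step, from the current hull vertex p, select the next vertex q as the point such that every other point lies strictly to the left of (or on) the directed line p → q. (Equivalently: for every other point r, the cross product (q − p) × (r − p) ≥ 0.)
Starting point (lowest x, tie lowest y): (-8, -7). Wrap until returning to start. Resulting hull: (-8, -7), (-7, -9), (-6, -10), (9, -4), (2, 1), (-7, 0).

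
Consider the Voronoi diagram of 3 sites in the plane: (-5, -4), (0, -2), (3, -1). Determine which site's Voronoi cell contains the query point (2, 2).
Nearest site = (3, -1)

The Voronoi cell of site s contains exactly those query points closer to s than to any other site. Compute squared distances from q = (2, 2) to each site:
  (3 − 2)² + (-1 − 2)² = 10
  (0 − 2)² + (-2 − 2)² = 20
  (-5 − 2)² + (-4 − 2)² = 85
Minimum is attained by (3, -1), so q lies in its Voronoi cell.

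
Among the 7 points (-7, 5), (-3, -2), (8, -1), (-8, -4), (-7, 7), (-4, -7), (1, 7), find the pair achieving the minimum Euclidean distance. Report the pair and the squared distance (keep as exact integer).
Pair = ((-7, 5), (-7, 7)); squared distance = 4

Compute all C(7, 2) = 21 pairwise squared distances (x_i − x_j)² + (y_i − y_j)². The minimum is 4, attained by the pair ((-7, 5), (-7, 7)).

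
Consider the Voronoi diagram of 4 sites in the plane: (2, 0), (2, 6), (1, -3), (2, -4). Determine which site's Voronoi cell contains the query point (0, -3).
Nearest site = (1, -3)

The Voronoi cell of site s contains exactly those query points closer to s than to any other site. Compute squared distances from q = (0, -3) to each site:
  (1 − 0)² + (-3 − -3)² = 1
  (2 − 0)² + (-4 − -3)² = 5
  (2 − 0)² + (0 − -3)² = 13
  (2 − 0)² + (6 − -3)² = 85
Minimum is attained by (1, -3), so q lies in its Voronoi cell.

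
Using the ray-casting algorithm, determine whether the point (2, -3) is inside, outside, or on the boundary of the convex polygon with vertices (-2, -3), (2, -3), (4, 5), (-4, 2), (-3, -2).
The point (2, -3) lies on the polygon boundary

Boundary check: the query satisfies the collinearity and bounding-box conditions for some polygon edge, so it lies exactly on the boundary.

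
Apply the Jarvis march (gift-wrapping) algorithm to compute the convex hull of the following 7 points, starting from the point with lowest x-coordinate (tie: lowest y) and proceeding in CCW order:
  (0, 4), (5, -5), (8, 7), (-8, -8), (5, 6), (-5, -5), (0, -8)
Hull (CCW) = [(-8, -8), (0, -8), (5, -5), (8, 7), (5, 6), (0, 4)]

Jarvis march: at each step, from the current hull vertex p, select the next vertex q as the point such that every other point lies strictly to the left of (or on) the directed line p → q. (Equivalently: for every other point r, the cross product (q − p) × (r − p) ≥ 0.)
Starting point (lowest x, tie lowest y): (-8, -8). Wrap until returning to start. Resulting hull: (-8, -8), (0, -8), (5, -5), (8, 7), (5, 6), (0, 4).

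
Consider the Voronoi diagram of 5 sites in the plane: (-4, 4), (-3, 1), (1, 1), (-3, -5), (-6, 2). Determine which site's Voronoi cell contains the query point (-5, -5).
Nearest site = (-3, -5)

The Voronoi cell of site s contains exactly those query points closer to s than to any other site. Compute squared distances from q = (-5, -5) to each site:
  (-3 − -5)² + (-5 − -5)² = 4
  (-3 − -5)² + (1 − -5)² = 40
  (-6 − -5)² + (2 − -5)² = 50
  (1 − -5)² + (1 − -5)² = 72
  (-4 − -5)² + (4 − -5)² = 82
Minimum is attained by (-3, -5), so q lies in its Voronoi cell.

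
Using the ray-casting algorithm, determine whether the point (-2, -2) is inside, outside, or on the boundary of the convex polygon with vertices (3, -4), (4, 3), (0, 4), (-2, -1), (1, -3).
The point (-2, -2) lies strictly outside the polygon

Cast a horizontal ray to the right from the query point and count how many polygon edges it crosses (each edge strictly once or zero times, handled with the usual half-open convention). 
Parity of crossings → even ⇒ outside.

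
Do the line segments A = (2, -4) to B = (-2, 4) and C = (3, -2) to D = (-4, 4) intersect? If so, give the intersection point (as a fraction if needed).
Yes; intersection at (-1/2, 1) (t = 5/8 on AB, s = 1/2 on CD)

Parametrize AB as A + t(B − A) = (2 + -4 t, -4 + 8 t) and CD as C + s(D − C) = (3 + -7 s, -2 + 6 s). Solve the linear system for (t, s). Determinant = -32 ≠ 0, so a unique intersection of the containing lines exists. Solution: t = 5/8, s = 1/2 — both in [0, 1], so the segments cross. Intersection point: (-1/2, 1).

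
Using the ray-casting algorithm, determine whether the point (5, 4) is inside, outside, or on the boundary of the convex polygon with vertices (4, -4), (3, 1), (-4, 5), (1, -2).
The point (5, 4) lies strictly outside the polygon

Cast a horizontal ray to the right from the query point and count how many polygon edges it crosses (each edge strictly once or zero times, handled with the usual half-open convention). 
Parity of crossings → even ⇒ outside.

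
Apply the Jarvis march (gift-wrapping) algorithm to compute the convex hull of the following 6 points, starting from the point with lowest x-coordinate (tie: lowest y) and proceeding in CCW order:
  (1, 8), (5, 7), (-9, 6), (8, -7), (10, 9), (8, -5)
Hull (CCW) = [(-9, 6), (8, -7), (10, 9), (1, 8)]

Jarvis march: at each step, from the current hull vertex p, select the next vertex q as the point such that every other point lies strictly to the left of (or on) the directed line p → q. (Equivalently: for every other point r, the cross product (q − p) × (r − p) ≥ 0.)
Starting point (lowest x, tie lowest y): (-9, 6). Wrap until returning to start. Resulting hull: (-9, 6), (8, -7), (10, 9), (1, 8).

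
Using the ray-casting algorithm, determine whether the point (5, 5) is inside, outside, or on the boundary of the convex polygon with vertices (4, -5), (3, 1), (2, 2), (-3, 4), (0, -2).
The point (5, 5) lies strictly outside the polygon

Cast a horizontal ray to the right from the query point and count how many polygon edges it crosses (each edge strictly once or zero times, handled with the usual half-open convention). 
Parity of crossings → even ⇒ outside.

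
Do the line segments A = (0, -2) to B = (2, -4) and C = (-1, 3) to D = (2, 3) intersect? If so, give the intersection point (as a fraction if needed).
No (intersection of containing lines falls outside at least one segment)

Parametrize and solve: t = -5/2, s = -4/3. At least one of these is outside [0, 1], so the segments do not intersect.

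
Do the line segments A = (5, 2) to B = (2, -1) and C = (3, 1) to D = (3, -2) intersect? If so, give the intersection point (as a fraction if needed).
Yes; intersection at (3, 0) (t = 2/3 on AB, s = 1/3 on CD)

Parametrize AB as A + t(B − A) = (5 + -3 t, 2 + -3 t) and CD as C + s(D − C) = (3 + 0 s, 1 + -3 s). Solve the linear system for (t, s). Determinant = -9 ≠ 0, so a unique intersection of the containing lines exists. Solution: t = 2/3, s = 1/3 — both in [0, 1], so the segments cross. Intersection point: (3, 0).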